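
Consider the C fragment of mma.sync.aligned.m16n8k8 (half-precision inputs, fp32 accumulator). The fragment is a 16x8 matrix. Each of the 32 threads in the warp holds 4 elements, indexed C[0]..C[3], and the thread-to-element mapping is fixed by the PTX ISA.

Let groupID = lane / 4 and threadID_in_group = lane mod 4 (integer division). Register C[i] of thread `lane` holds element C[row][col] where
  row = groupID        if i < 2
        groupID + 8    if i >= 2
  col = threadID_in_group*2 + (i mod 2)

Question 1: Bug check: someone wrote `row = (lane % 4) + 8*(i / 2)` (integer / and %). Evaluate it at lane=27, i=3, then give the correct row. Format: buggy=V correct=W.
`(lane % 4) + 8*(i / 2)`[27,3]->11
lane 27: g=6 (27/4), t=3 (27%4)
i=3: r=6+8=14, c=3*2+1=7
row: 11 vs 14

buggy=11 correct=14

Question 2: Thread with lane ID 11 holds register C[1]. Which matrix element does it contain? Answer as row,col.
L=11=>grp=11>>2=2, tig=11&3=3
[1]=>row 2+0=2  col 3·2+1=7

2,7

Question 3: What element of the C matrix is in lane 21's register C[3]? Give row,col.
13,3

lane 21: gr=5 (21/4), th=1 (21%4)
i=3: r=5+8=13, c=1*2+1=3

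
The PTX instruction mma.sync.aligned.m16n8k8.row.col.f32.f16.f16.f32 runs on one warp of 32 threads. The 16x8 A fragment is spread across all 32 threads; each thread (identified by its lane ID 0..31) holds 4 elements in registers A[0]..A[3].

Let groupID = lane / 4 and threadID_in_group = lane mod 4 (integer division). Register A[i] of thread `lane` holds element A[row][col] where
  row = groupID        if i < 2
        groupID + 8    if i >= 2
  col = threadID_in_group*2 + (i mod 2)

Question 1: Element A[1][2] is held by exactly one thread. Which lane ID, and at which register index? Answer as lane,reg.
r=1→G=1,rhi=0  c=2→T=1,p=0
L=1*4+1=5  i=0*2+0=0

5,0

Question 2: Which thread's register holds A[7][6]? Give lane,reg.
31,0

r: 7->gid=7,r8=0  c: 6->tid=3,i&1=0
L=7*4+3=31  i=0*2+0=0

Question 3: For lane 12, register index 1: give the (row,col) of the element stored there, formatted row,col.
12: g=3,t=0
[1] (3+0,0*2+1) = (3,1)

3,1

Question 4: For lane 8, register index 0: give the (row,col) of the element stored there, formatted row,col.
2,0

8: g=2,t=0
[0] (2+0,0*2+0) = (2,0)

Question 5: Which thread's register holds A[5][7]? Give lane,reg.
r:5=>grp=5,rB=0  c:7=>tig=3,lo=1
L=5*4+3=23  i=0*2+1=1

23,1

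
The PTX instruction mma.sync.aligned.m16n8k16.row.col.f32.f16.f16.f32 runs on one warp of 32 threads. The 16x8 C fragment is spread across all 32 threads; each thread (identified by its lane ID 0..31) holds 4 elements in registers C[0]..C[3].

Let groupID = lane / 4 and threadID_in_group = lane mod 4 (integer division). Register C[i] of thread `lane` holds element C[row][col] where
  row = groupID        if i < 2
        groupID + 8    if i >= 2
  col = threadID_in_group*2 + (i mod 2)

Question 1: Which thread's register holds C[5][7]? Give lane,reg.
23,1

r: 5->gid=5,r8=0  c: 7->tid=3,i&1=1
L=5*4+3=23  i=0*2+1=1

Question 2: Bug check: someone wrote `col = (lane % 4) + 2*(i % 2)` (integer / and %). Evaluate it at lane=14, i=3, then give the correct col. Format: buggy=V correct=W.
`(lane % 4) + 2*(i % 2)`[14,3]⇒4
lane 14: gr=3 (14/4), th=2 (14%4)
i=3: r=3+8=11, c=2*2+1=5
col: 4 vs 5

buggy=4 correct=5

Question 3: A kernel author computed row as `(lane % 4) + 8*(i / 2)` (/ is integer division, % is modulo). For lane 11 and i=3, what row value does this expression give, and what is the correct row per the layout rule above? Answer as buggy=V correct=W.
`(lane % 4) + 8*(i / 2)`[11,3]=>11
lane 11=>11/4=2, 11 mod 4=3
i=3  r:2+8=>10  c:2·3+1=>7
row: 11 vs 10

buggy=11 correct=10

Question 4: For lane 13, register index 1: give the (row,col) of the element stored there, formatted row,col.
lane 13->13/4=3, 13 mod 4=1
i=1  r:3+0->3  c:2·1+1->3

3,3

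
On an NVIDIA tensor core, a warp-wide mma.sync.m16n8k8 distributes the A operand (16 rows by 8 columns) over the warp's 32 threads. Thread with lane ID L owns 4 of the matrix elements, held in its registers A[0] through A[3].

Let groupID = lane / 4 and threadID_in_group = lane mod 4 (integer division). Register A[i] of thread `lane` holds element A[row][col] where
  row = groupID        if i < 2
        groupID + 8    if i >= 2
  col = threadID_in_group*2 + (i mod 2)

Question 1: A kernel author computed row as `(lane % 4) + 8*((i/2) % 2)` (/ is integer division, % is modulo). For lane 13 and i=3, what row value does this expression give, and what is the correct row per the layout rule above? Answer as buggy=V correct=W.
buggy=9 correct=11

`(lane % 4) + 8*((i/2) % 2)`[13,3]→9
13: G=3,T=1
[3] (3+8,1*2+1) = (11,3)
row: 9 vs 11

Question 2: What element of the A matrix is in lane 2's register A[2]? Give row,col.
lane 2: G=0 (2/4), T=2 (2%4)
i=2: r=0+8=8, c=2*2+0=4

8,4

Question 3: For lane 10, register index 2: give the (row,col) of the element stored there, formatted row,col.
10: G=2,T=2
[2] (2+8,2*2+0) = (10,4)

10,4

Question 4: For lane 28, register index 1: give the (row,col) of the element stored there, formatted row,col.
lane 28: gid=7 (28/4), tid=0 (28%4)
i=1: r=7+0=7, c=0*2+1=1

7,1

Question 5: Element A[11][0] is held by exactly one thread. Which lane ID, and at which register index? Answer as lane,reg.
r: 11->gid=3,r8=1  c: 0->tid=0,i&1=0
L=3*4+0=12  i=1*2+0=2

12,2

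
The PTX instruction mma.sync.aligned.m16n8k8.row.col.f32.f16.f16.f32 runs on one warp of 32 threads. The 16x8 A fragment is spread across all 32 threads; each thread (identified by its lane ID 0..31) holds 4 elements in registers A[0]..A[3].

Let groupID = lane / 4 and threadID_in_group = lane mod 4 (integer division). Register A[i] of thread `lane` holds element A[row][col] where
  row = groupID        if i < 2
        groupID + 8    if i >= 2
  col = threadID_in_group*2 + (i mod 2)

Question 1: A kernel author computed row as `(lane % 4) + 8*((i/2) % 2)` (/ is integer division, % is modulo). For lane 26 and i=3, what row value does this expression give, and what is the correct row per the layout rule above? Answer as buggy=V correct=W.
`(lane % 4) + 8*((i/2) % 2)`[26,3]⇒10
lane 26⇒26/4=6, 26 mod 4=2
i=3  r:6+8⇒14  c:2·2+1⇒5
row: 10 vs 14

buggy=10 correct=14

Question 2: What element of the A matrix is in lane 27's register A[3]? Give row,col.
14,7

lane 27: gid=6 (27/4), tid=3 (27%4)
i=3: r=6+8=14, c=3*2+1=7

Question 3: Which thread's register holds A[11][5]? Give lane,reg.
r=11→G=3,rhi=1  c=5→T=2,p=1
L=3*4+2=14  i=1*2+1=3

14,3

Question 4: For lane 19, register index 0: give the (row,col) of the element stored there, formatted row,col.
lane 19=>19/4=4, 19 mod 4=3
i=0  r:4+0=>4  c:2·3+0=>6

4,6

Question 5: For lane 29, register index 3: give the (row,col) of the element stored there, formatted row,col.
15,3

lane 29→29/4=7, 29 mod 4=1
i=3  r:7+8→15  c:2·1+1→3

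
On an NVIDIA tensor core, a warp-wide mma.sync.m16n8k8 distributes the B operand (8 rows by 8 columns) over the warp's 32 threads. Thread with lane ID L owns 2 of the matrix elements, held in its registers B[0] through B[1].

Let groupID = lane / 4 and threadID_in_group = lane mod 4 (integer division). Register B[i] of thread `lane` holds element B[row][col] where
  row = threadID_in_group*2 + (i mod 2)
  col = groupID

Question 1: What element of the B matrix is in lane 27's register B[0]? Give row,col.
6,6

27: grp=6,tig=3
[0] (3*2+0,6) = (6,6)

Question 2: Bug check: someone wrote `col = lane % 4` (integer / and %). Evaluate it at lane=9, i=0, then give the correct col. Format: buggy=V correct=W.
buggy=1 correct=2

`lane % 4`[9,0]->1
L=9->g=9>>2=2, t=9&3=1
[0]->row 1·2+0=2  col g=2
col: 1 vs 2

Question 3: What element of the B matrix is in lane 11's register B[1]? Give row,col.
7,2

11: g=2,t=3
[1] (3*2+1,2) = (7,2)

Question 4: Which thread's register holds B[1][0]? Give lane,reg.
c: 0->gid=0  r: 1->tid=0,i&1=1
L=0*4+0=0  i=1=1

0,1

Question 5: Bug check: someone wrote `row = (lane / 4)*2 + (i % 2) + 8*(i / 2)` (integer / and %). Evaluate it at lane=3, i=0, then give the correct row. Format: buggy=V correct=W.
`(lane / 4)*2 + (i % 2) + 8*(i / 2)`[3,0]->0
L=3->g=3>>2=0, t=3&3=3
[0]->row 3·2+0=6  col g=0
row: 0 vs 6

buggy=0 correct=6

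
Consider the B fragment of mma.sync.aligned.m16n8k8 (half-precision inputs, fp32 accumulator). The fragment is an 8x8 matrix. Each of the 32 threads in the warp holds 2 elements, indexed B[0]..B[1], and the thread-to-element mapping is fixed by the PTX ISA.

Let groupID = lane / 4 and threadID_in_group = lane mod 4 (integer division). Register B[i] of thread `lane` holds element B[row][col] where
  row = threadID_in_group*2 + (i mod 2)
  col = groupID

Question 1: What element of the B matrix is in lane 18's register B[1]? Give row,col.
5,4

lane 18: grp=4 (18/4), tig=2 (18%4)
i=1: r=2*2+1=5, c=grp=4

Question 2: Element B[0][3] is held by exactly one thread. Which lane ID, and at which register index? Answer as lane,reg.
12,0

c=3→G=3  r=0→T=0,p=0
L=3*4+0=12  i=0=0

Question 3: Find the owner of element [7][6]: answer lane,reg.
c: 6->gid=6  r: 7->tid=3,i&1=1
L=6*4+3=27  i=1=1

27,1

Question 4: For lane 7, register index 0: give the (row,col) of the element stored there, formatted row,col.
6,1

7: grp=1,tig=3
[0] (3*2+0,1) = (6,1)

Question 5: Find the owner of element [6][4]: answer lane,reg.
c:4=>grp=4  r:6=>tig=3,lo=0
L=4*4+3=19  i=0=0

19,0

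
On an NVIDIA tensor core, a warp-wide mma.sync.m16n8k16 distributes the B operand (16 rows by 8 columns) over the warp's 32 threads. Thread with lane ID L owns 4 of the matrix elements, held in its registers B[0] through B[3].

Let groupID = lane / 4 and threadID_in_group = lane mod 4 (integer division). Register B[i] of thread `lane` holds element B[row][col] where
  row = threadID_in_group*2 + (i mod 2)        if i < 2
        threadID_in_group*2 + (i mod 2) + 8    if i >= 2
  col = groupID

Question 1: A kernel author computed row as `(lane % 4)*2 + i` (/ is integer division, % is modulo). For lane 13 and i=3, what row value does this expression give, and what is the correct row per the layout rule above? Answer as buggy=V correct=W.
`(lane % 4)*2 + i`[13,3]->5
lane 13->13/4=3, 13 mod 4=1
i=3  r:2·1+1+8->11  c:3
row: 5 vs 11

buggy=5 correct=11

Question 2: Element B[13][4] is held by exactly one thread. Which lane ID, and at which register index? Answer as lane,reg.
18,3

c:4=>grp=4  r:13=>rB=1,tig=2,lo=1
L=4*4+2=18  i=1*2+1=3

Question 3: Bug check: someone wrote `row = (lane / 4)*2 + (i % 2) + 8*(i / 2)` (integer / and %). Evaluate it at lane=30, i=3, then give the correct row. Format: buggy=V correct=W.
`(lane / 4)*2 + (i % 2) + 8*(i / 2)`[30,3]->23
30: g=7,t=2
[3] (2*2+1+8,7) = (13,7)
row: 23 vs 13

buggy=23 correct=13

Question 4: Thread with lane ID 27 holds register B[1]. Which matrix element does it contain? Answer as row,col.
7,6

L=27⇒gr=27>>2=6, th=27&3=3
[1]⇒row 3·2+1+0=7  col gr=6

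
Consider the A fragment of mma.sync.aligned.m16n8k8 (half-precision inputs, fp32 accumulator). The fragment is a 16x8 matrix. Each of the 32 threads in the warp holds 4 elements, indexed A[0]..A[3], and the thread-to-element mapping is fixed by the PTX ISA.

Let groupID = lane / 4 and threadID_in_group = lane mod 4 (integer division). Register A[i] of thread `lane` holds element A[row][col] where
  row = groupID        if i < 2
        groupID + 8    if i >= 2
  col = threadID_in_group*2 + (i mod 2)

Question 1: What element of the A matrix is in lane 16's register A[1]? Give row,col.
L=16->gid=16>>2=4, tid=16&3=0
[1]->row 4+0=4  col 0·2+1=1

4,1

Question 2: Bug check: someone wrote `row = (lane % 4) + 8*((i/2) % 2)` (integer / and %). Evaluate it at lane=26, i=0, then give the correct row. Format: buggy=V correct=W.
buggy=2 correct=6

`(lane % 4) + 8*((i/2) % 2)`[26,0]->2
26: g=6,t=2
[0] (6+0,2*2+0) = (6,4)
row: 2 vs 6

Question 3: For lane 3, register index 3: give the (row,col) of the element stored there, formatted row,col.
8,7

lane 3⇒3/4=0, 3 mod 4=3
i=3  r:0+8⇒8  c:2·3+1⇒7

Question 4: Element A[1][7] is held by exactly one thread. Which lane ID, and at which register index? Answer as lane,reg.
r: 1->gid=1,r8=0  c: 7->tid=3,i&1=1
L=1*4+3=7  i=0*2+1=1

7,1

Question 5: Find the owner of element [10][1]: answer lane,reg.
8,3

r: 10->gid=2,r8=1  c: 1->tid=0,i&1=1
L=2*4+0=8  i=1*2+1=3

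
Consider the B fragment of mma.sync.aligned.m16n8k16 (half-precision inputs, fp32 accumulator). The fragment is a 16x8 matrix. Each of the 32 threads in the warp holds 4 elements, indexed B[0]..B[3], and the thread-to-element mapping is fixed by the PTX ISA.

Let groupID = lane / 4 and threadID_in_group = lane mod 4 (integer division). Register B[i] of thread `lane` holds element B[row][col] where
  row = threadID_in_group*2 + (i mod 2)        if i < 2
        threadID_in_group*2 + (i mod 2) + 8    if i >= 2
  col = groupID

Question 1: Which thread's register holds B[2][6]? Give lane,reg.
25,0

c:6=>grp=6  r:2=>rB=0,tig=1,lo=0
L=6*4+1=25  i=0*2+0=0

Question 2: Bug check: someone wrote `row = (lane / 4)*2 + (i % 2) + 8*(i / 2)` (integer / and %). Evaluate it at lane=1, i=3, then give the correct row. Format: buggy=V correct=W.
`(lane / 4)*2 + (i % 2) + 8*(i / 2)`[1,3]⇒9
L=1⇒gr=1>>2=0, th=1&3=1
[3]⇒row 1·2+1+8=11  col gr=0
row: 9 vs 11

buggy=9 correct=11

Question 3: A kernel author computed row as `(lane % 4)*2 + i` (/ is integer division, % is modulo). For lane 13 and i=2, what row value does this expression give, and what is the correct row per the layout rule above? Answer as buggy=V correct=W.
`(lane % 4)*2 + i`[13,2]->4
lane 13: g=3 (13/4), t=1 (13%4)
i=2: r=1*2+0+8=10, c=g=3
row: 4 vs 10

buggy=4 correct=10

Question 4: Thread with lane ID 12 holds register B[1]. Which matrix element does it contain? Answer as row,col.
1,3

lane 12: gr=3 (12/4), th=0 (12%4)
i=1: r=0*2+1+0=1, c=gr=3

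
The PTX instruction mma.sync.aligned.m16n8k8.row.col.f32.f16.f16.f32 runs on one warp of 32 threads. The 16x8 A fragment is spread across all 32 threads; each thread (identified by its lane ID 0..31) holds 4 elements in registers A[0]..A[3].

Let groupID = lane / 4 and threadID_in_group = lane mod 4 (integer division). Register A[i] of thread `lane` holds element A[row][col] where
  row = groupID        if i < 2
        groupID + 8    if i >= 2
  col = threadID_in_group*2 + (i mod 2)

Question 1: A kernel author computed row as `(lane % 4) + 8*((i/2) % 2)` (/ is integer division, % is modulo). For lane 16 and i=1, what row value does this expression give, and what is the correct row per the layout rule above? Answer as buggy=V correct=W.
`(lane % 4) + 8*((i/2) % 2)`[16,1]⇒0
L=16⇒gr=16>>2=4, th=16&3=0
[1]⇒row 4+0=4  col 0·2+1=1
row: 0 vs 4

buggy=0 correct=4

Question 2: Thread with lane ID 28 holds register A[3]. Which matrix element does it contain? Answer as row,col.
15,1

lane 28→28/4=7, 28 mod 4=0
i=3  r:7+8→15  c:2·0+1→1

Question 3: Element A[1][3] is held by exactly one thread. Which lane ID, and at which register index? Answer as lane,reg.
5,1

r: 1->gid=1,r8=0  c: 3->tid=1,i&1=1
L=1*4+1=5  i=0*2+1=1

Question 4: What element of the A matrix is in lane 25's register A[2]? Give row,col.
14,2

25: gid=6,tid=1
[2] (6+8,1*2+0) = (14,2)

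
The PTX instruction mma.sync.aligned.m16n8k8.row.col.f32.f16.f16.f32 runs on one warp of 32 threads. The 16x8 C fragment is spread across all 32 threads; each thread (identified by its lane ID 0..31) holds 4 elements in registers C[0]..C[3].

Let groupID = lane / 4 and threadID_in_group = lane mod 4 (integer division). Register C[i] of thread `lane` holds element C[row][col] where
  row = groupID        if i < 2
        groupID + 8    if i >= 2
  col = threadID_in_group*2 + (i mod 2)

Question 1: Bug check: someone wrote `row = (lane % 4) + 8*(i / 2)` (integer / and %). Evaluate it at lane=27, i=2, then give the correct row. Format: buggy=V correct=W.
`(lane % 4) + 8*(i / 2)`[27,2]→11
L=27→G=27>>2=6, T=27&3=3
[2]→row 6+8=14  col 3·2+0=6
row: 11 vs 14

buggy=11 correct=14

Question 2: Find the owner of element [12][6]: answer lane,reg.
19,2

r=12⇒gr=4,Rb=1  c=6⇒th=3,odd=0
L=4*4+3=19  i=1*2+0=2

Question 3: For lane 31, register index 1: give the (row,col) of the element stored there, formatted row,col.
7,7

31: g=7,t=3
[1] (7+0,3*2+1) = (7,7)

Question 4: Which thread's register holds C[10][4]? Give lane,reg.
10,2

r=10⇒gr=2,Rb=1  c=4⇒th=2,odd=0
L=2*4+2=10  i=1*2+0=2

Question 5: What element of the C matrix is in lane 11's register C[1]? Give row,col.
11: gr=2,th=3
[1] (2+0,3*2+1) = (2,7)

2,7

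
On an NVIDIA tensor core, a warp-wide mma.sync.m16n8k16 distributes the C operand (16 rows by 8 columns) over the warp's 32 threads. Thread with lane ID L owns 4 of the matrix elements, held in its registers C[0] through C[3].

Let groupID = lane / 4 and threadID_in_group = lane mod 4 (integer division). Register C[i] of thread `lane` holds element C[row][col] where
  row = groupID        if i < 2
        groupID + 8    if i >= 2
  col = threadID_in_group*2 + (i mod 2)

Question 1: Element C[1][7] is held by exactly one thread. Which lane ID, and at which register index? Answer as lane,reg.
r:1=>grp=1,rB=0  c:7=>tig=3,lo=1
L=1*4+3=7  i=0*2+1=1

7,1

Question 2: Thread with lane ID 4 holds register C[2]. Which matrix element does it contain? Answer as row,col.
4: gr=1,th=0
[2] (1+8,0*2+0) = (9,0)

9,0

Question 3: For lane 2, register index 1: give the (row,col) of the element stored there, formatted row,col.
lane 2=>2/4=0, 2 mod 4=2
i=1  r:0+0=>0  c:2·2+1=>5

0,5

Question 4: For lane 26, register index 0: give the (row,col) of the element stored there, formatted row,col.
lane 26=>26/4=6, 26 mod 4=2
i=0  r:6+0=>6  c:2·2+0=>4

6,4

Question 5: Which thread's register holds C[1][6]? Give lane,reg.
r=1⇒gr=1,Rb=0  c=6⇒th=3,odd=0
L=1*4+3=7  i=0*2+0=0

7,0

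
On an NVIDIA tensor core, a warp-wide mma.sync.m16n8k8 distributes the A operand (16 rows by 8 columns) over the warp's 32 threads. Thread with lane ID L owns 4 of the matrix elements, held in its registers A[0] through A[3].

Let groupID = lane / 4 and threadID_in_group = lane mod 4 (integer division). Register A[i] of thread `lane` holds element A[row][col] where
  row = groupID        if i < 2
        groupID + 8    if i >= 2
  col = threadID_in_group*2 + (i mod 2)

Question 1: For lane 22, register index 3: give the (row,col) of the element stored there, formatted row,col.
13,5

lane 22: gid=5 (22/4), tid=2 (22%4)
i=3: r=5+8=13, c=2*2+1=5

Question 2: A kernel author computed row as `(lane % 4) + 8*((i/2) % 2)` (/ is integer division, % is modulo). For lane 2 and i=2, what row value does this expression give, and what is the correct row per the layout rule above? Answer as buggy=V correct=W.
buggy=10 correct=8

`(lane % 4) + 8*((i/2) % 2)`[2,2]->10
2: gid=0,tid=2
[2] (0+8,2*2+0) = (8,4)
row: 10 vs 8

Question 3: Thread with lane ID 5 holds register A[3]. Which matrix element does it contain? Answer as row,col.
5: gr=1,th=1
[3] (1+8,1*2+1) = (9,3)

9,3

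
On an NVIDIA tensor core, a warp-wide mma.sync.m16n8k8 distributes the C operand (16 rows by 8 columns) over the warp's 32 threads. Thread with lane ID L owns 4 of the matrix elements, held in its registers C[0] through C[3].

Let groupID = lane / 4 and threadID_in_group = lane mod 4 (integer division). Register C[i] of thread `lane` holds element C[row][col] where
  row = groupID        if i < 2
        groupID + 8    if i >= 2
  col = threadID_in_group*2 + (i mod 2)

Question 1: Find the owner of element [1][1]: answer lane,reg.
4,1

r:1=>grp=1,rB=0  c:1=>tig=0,lo=1
L=1*4+0=4  i=0*2+1=1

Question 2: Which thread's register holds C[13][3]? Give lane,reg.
21,3

r=13→G=5,rhi=1  c=3→T=1,p=1
L=5*4+1=21  i=1*2+1=3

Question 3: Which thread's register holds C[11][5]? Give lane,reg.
14,3

r:11=>grp=3,rB=1  c:5=>tig=2,lo=1
L=3*4+2=14  i=1*2+1=3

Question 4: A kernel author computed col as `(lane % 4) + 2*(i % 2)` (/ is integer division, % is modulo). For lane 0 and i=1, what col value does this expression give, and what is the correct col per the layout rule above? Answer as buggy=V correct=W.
`(lane % 4) + 2*(i % 2)`[0,1]->2
lane 0->0/4=0, 0 mod 4=0
i=1  r:0+0->0  c:2·0+1->1
col: 2 vs 1

buggy=2 correct=1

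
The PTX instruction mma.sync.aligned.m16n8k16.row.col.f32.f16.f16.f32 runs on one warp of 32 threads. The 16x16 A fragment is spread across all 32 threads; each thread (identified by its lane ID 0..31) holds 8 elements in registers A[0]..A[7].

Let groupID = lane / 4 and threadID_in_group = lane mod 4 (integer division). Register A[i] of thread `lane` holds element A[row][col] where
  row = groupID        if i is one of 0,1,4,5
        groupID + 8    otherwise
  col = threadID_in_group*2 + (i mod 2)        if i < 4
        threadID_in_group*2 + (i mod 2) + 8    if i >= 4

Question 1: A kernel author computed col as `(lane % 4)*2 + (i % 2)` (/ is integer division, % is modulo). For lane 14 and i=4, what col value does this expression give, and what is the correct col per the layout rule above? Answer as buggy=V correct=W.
buggy=4 correct=12

`(lane % 4)*2 + (i % 2)`[14,4]⇒4
lane 14: gr=3 (14/4), th=2 (14%4)
i=4: r=3+0=3, c=2*2+0+8=12
col: 4 vs 12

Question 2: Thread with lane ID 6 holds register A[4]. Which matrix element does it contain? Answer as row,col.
1,12

lane 6: gr=1 (6/4), th=2 (6%4)
i=4: r=1+0=1, c=2*2+0+8=12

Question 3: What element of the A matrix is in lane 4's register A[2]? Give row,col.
9,0

4: gid=1,tid=0
[2] (1+8,0*2+0+0) = (9,0)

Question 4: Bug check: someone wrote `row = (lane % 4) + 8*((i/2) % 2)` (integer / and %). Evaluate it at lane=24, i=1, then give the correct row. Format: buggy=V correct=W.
`(lane % 4) + 8*((i/2) % 2)`[24,1]→0
lane 24: G=6 (24/4), T=0 (24%4)
i=1: r=6+0=6, c=0*2+1+0=1
row: 0 vs 6

buggy=0 correct=6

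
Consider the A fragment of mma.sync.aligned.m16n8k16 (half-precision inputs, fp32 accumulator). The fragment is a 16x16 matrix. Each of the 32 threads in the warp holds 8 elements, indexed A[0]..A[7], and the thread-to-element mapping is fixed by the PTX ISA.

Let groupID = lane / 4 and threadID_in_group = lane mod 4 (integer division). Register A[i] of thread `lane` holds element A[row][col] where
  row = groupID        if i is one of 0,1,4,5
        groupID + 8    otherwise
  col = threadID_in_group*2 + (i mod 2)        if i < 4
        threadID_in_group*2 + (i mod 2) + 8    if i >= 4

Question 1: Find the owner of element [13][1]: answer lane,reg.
20,3

r=13⇒gr=5,Rb=1  c=1⇒Cb=0,th=0,odd=1
L=5*4+0=20  i=0*4+1*2+1=3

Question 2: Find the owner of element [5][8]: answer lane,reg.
20,4

r=5->g=5,rb=0  c=8->cb=1,t=0,b0=0
L=5*4+0=20  i=1*4+0*2+0=4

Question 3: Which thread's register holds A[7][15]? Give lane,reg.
31,5

r=7->g=7,rb=0  c=15->cb=1,t=3,b0=1
L=7*4+3=31  i=1*4+0*2+1=5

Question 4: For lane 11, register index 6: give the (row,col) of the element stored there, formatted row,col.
L=11→G=11>>2=2, T=11&3=3
[6]→row 2+8=10  col 3·2+0+8=14

10,14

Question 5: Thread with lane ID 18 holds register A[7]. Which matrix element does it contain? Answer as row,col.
lane 18: grp=4 (18/4), tig=2 (18%4)
i=7: r=4+8=12, c=2*2+1+8=13

12,13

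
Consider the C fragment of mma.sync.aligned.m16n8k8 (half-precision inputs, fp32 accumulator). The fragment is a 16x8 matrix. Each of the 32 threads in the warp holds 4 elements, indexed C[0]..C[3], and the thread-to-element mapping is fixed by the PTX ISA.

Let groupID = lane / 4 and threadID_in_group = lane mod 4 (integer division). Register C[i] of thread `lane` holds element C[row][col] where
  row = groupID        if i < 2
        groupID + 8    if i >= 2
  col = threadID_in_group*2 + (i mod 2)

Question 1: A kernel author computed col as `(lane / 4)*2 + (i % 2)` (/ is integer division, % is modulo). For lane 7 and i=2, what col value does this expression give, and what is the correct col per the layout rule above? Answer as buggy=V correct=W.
`(lane / 4)*2 + (i % 2)`[7,2]⇒2
lane 7⇒7/4=1, 7 mod 4=3
i=2  r:1+8⇒9  c:2·3+0⇒6
col: 2 vs 6

buggy=2 correct=6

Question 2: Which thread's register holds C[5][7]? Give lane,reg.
r=5⇒gr=5,Rb=0  c=7⇒th=3,odd=1
L=5*4+3=23  i=0*2+1=1

23,1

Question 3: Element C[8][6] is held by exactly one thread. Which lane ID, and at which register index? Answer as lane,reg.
3,2

r=8→G=0,rhi=1  c=6→T=3,p=0
L=0*4+3=3  i=1*2+0=2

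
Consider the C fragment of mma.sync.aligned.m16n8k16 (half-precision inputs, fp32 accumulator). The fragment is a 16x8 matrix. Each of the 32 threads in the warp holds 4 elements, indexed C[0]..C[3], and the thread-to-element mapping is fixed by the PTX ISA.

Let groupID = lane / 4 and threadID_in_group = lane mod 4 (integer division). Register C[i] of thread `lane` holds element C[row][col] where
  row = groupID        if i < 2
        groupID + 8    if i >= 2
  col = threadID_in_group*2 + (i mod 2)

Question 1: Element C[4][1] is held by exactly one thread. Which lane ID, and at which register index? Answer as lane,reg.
16,1

r=4⇒gr=4,Rb=0  c=1⇒th=0,odd=1
L=4*4+0=16  i=0*2+1=1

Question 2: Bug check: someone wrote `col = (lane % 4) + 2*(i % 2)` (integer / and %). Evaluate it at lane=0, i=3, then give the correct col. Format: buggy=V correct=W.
`(lane % 4) + 2*(i % 2)`[0,3]⇒2
0: gr=0,th=0
[3] (0+8,0*2+1) = (8,1)
col: 2 vs 1

buggy=2 correct=1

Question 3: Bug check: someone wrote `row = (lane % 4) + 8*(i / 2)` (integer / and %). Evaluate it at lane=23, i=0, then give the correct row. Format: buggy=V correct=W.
buggy=3 correct=5

`(lane % 4) + 8*(i / 2)`[23,0]->3
lane 23->23/4=5, 23 mod 4=3
i=0  r:5+0->5  c:2·3+0->6
row: 3 vs 5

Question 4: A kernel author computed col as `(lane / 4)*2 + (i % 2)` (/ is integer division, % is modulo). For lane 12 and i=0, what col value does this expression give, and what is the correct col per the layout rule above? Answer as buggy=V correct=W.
`(lane / 4)*2 + (i % 2)`[12,0]->6
lane 12->12/4=3, 12 mod 4=0
i=0  r:3+0->3  c:2·0+0->0
col: 6 vs 0

buggy=6 correct=0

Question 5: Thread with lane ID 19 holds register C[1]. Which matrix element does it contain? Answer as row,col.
4,7

lane 19->19/4=4, 19 mod 4=3
i=1  r:4+0->4  c:2·3+1->7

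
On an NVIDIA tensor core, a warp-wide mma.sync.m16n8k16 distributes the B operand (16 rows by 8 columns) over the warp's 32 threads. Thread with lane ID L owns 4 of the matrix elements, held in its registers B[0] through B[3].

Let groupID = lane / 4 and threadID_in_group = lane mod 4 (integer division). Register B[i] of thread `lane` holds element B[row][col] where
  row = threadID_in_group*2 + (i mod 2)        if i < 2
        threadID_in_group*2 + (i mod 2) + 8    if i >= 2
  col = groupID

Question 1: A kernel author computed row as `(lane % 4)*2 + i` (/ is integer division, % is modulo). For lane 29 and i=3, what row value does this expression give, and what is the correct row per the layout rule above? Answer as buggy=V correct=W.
buggy=5 correct=11

`(lane % 4)*2 + i`[29,3]⇒5
lane 29⇒29/4=7, 29 mod 4=1
i=3  r:2·1+1+8⇒11  c:7
row: 5 vs 11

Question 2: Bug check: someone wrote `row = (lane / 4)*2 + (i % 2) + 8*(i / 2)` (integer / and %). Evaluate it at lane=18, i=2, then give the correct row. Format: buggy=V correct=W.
`(lane / 4)*2 + (i % 2) + 8*(i / 2)`[18,2]⇒16
18: gr=4,th=2
[2] (2*2+0+8,4) = (12,4)
row: 16 vs 12

buggy=16 correct=12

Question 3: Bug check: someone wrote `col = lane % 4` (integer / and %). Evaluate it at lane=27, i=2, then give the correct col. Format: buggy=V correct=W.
`lane % 4`[27,2]⇒3
lane 27: gr=6 (27/4), th=3 (27%4)
i=2: r=3*2+0+8=14, c=gr=6
col: 3 vs 6

buggy=3 correct=6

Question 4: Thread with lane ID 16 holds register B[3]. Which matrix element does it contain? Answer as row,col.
lane 16: gid=4 (16/4), tid=0 (16%4)
i=3: r=0*2+1+8=9, c=gid=4

9,4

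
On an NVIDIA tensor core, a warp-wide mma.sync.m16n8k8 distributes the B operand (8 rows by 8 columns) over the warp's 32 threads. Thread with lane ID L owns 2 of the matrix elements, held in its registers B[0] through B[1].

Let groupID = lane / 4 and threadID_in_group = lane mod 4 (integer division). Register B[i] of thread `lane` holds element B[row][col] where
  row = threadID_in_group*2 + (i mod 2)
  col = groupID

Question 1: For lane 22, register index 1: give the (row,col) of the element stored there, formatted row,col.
5,5

lane 22->22/4=5, 22 mod 4=2
i=1  r:2·2+1->5  c:5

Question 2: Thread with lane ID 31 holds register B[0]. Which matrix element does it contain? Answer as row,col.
lane 31: G=7 (31/4), T=3 (31%4)
i=0: r=3*2+0=6, c=G=7

6,7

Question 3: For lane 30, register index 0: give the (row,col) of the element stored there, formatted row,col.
4,7

30: gr=7,th=2
[0] (2*2+0,7) = (4,7)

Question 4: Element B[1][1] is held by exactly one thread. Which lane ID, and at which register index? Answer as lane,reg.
4,1

c:1=>grp=1  r:1=>tig=0,lo=1
L=1*4+0=4  i=1=1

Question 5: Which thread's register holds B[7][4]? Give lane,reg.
c=4⇒gr=4  r=7⇒th=3,odd=1
L=4*4+3=19  i=1=1

19,1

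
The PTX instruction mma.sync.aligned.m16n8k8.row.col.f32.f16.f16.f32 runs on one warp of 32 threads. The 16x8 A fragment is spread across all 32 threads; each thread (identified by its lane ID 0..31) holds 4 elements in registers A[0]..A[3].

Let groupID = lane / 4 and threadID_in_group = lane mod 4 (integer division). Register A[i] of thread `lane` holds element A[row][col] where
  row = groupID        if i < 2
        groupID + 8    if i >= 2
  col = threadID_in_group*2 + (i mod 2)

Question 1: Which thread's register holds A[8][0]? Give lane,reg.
0,2

r=8→G=0,rhi=1  c=0→T=0,p=0
L=0*4+0=0  i=1*2+0=2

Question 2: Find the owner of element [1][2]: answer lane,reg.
5,0

r:1=>grp=1,rB=0  c:2=>tig=1,lo=0
L=1*4+1=5  i=0*2+0=0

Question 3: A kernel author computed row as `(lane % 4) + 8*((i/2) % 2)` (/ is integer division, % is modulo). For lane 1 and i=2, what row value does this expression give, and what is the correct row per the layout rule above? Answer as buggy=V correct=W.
`(lane % 4) + 8*((i/2) % 2)`[1,2]⇒9
L=1⇒gr=1>>2=0, th=1&3=1
[2]⇒row 0+8=8  col 1·2+0=2
row: 9 vs 8

buggy=9 correct=8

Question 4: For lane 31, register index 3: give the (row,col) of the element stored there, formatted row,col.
15,7

L=31->gid=31>>2=7, tid=31&3=3
[3]->row 7+8=15  col 3·2+1=7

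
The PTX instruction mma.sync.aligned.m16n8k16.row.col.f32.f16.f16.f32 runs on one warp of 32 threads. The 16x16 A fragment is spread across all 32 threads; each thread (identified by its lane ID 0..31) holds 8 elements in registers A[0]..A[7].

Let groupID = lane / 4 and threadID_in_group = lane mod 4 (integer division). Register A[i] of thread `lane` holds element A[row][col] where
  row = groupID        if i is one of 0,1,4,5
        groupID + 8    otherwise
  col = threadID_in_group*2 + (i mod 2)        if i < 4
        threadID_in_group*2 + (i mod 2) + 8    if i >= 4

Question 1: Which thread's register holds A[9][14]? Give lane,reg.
r=9→G=1,rhi=1  c=14→chi=1,T=3,p=0
L=1*4+3=7  i=1*4+1*2+0=6

7,6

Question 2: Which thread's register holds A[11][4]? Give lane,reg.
r=11->g=3,rb=1  c=4->cb=0,t=2,b0=0
L=3*4+2=14  i=0*4+1*2+0=2

14,2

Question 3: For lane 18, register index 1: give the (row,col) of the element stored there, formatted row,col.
4,5

L=18->g=18>>2=4, t=18&3=2
[1]->row 4+0=4  col 2·2+1+0=5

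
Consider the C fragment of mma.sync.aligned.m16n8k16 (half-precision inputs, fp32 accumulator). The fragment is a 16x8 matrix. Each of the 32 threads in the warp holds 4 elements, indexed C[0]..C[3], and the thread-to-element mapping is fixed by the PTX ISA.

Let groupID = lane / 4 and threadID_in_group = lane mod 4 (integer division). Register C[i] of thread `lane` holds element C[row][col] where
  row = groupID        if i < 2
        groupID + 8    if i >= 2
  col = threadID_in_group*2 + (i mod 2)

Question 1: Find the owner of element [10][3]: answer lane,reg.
r:10=>grp=2,rB=1  c:3=>tig=1,lo=1
L=2*4+1=9  i=1*2+1=3

9,3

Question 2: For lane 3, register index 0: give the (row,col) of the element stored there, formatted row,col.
3: gr=0,th=3
[0] (0+0,3*2+0) = (0,6)

0,6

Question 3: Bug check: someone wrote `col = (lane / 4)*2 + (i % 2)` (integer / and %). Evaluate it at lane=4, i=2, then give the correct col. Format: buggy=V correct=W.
`(lane / 4)*2 + (i % 2)`[4,2]⇒2
L=4⇒gr=4>>2=1, th=4&3=0
[2]⇒row 1+8=9  col 0·2+0=0
col: 2 vs 0

buggy=2 correct=0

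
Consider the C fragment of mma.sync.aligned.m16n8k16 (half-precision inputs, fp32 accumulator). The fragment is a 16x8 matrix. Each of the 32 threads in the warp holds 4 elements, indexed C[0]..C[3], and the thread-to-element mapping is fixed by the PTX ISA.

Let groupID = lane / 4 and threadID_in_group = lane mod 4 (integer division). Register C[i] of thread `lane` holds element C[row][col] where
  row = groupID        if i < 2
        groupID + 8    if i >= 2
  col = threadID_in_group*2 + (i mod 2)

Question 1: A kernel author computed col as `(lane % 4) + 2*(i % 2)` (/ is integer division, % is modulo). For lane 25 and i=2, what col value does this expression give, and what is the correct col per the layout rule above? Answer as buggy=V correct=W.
`(lane % 4) + 2*(i % 2)`[25,2]⇒1
lane 25⇒25/4=6, 25 mod 4=1
i=2  r:6+8⇒14  c:2·1+0⇒2
col: 1 vs 2

buggy=1 correct=2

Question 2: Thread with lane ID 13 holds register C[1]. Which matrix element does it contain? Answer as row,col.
lane 13: G=3 (13/4), T=1 (13%4)
i=1: r=3+0=3, c=1*2+1=3

3,3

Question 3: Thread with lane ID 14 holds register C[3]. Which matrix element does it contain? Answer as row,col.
11,5

L=14->gid=14>>2=3, tid=14&3=2
[3]->row 3+8=11  col 2·2+1=5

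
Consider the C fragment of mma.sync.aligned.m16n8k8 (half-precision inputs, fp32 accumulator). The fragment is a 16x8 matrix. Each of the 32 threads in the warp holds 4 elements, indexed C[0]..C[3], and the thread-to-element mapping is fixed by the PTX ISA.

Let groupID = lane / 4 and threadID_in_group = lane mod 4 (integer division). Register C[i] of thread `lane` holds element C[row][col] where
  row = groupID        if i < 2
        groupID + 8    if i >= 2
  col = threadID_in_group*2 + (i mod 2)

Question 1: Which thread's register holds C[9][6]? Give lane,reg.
r:9=>grp=1,rB=1  c:6=>tig=3,lo=0
L=1*4+3=7  i=1*2+0=2

7,2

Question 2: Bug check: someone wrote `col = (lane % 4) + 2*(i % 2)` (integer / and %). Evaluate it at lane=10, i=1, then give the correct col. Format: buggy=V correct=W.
buggy=4 correct=5

`(lane % 4) + 2*(i % 2)`[10,1]->4
L=10->g=10>>2=2, t=10&3=2
[1]->row 2+0=2  col 2·2+1=5
col: 4 vs 5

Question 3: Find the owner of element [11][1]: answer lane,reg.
r=11⇒gr=3,Rb=1  c=1⇒th=0,odd=1
L=3*4+0=12  i=1*2+1=3

12,3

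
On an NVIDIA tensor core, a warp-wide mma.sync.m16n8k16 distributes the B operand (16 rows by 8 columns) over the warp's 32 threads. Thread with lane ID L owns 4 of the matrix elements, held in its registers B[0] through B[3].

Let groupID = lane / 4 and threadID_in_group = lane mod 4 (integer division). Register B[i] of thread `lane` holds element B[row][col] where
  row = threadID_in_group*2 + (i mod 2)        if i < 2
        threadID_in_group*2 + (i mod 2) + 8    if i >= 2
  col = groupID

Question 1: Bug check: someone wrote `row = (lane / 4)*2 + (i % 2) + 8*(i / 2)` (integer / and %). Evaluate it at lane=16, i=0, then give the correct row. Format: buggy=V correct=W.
buggy=8 correct=0

`(lane / 4)*2 + (i % 2) + 8*(i / 2)`[16,0]->8
16: g=4,t=0
[0] (0*2+0+0,4) = (0,4)
row: 8 vs 0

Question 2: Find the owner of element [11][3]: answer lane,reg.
c: 3->gid=3  r: 11->r8=1,tid=1,i&1=1
L=3*4+1=13  i=1*2+1=3

13,3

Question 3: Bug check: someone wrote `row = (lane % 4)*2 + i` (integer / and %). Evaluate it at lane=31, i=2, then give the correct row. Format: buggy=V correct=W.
`(lane % 4)*2 + i`[31,2]->8
lane 31: gid=7 (31/4), tid=3 (31%4)
i=2: r=3*2+0+8=14, c=gid=7
row: 8 vs 14

buggy=8 correct=14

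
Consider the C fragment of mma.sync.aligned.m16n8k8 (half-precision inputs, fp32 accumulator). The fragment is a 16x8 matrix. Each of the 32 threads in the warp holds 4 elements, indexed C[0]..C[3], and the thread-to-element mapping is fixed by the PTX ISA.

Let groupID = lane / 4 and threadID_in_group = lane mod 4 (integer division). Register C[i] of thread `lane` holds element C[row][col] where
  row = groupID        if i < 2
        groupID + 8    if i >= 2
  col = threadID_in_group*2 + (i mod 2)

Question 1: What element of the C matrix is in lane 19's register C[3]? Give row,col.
12,7

lane 19=>19/4=4, 19 mod 4=3
i=3  r:4+8=>12  c:2·3+1=>7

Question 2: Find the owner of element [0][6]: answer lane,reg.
r:0=>grp=0,rB=0  c:6=>tig=3,lo=0
L=0*4+3=3  i=0*2+0=0

3,0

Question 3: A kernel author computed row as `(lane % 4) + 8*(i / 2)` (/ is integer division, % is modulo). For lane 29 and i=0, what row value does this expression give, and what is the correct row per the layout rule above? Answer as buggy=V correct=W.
buggy=1 correct=7

`(lane % 4) + 8*(i / 2)`[29,0]->1
L=29->gid=29>>2=7, tid=29&3=1
[0]->row 7+0=7  col 1·2+0=2
row: 1 vs 7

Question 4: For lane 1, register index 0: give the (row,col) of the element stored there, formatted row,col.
lane 1→1/4=0, 1 mod 4=1
i=0  r:0+0→0  c:2·1+0→2

0,2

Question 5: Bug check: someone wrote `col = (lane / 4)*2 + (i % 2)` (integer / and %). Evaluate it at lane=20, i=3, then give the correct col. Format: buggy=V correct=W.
`(lane / 4)*2 + (i % 2)`[20,3]=>11
lane 20=>20/4=5, 20 mod 4=0
i=3  r:5+8=>13  c:2·0+1=>1
col: 11 vs 1

buggy=11 correct=1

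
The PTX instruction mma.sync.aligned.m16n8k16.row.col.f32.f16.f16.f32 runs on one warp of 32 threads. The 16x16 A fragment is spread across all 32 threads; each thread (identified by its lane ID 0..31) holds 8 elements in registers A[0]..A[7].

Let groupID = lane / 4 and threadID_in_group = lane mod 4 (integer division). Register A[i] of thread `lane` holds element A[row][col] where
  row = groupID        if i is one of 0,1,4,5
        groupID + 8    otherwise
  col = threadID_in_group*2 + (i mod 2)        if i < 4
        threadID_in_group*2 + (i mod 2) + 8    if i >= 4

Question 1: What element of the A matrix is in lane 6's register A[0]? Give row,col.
1,4

L=6→G=6>>2=1, T=6&3=2
[0]→row 1+0=1  col 2·2+0+0=4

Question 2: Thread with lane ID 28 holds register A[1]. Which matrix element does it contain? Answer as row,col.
L=28=>grp=28>>2=7, tig=28&3=0
[1]=>row 7+0=7  col 0·2+1+0=1

7,1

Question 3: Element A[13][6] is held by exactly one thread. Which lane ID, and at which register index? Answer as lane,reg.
r: 13->gid=5,r8=1  c: 6->c8=0,tid=3,i&1=0
L=5*4+3=23  i=0*4+1*2+0=2

23,2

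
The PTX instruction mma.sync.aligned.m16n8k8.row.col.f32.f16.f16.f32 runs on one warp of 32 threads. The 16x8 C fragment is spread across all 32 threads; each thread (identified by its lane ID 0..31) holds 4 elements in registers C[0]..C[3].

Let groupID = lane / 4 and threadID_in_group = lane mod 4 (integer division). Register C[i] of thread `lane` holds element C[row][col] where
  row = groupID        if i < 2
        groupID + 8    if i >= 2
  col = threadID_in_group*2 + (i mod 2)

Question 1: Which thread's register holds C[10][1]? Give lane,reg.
r=10→G=2,rhi=1  c=1→T=0,p=1
L=2*4+0=8  i=1*2+1=3

8,3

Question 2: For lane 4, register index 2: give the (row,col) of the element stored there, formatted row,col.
9,0

lane 4->4/4=1, 4 mod 4=0
i=2  r:1+8->9  c:2·0+0->0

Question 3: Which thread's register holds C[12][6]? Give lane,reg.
r: 12->gid=4,r8=1  c: 6->tid=3,i&1=0
L=4*4+3=19  i=1*2+0=2

19,2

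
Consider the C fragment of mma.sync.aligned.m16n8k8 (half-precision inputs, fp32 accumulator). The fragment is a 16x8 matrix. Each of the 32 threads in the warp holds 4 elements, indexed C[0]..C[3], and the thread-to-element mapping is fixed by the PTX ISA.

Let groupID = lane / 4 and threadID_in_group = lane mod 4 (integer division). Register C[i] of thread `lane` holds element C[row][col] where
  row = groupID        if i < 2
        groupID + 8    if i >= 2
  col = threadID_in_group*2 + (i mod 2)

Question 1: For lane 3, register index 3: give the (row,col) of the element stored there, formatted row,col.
8,7

lane 3: gr=0 (3/4), th=3 (3%4)
i=3: r=0+8=8, c=3*2+1=7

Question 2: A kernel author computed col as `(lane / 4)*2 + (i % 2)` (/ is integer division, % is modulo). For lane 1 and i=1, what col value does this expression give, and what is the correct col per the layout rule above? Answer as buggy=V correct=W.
buggy=1 correct=3

`(lane / 4)*2 + (i % 2)`[1,1]=>1
L=1=>grp=1>>2=0, tig=1&3=1
[1]=>row 0+0=0  col 1·2+1=3
col: 1 vs 3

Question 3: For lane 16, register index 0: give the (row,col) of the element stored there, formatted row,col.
lane 16: G=4 (16/4), T=0 (16%4)
i=0: r=4+0=4, c=0*2+0=0

4,0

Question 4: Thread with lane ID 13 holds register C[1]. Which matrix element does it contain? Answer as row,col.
3,3

lane 13: grp=3 (13/4), tig=1 (13%4)
i=1: r=3+0=3, c=1*2+1=3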